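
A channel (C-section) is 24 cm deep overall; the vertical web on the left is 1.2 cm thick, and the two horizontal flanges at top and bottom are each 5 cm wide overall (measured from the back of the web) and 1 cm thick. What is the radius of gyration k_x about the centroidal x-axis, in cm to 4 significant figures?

Treat the section as a set of non-overlapping primitives; coordinates are from the bounding-box lower-left.
Web: 1.2 × 24, A = 28.8 cm², y = 12 cm, Ī = 1382.4 cm⁴.
Top flange (beyond web): 3.8 × 1, A = 3.8 cm², y = 23.5 cm, Ī = 0.316667 cm⁴.
Bottom flange (beyond web): 3.8 × 1, A = 3.8 cm², y = 0.5 cm, Ī = 0.316667 cm⁴.
By symmetry the centroid is at mid-height, ȳ = 12 cm.
Transfer each piece to the centroidal x-axis using Ī + A·d² with d = y − 12:
  web: d = 0 cm → contributes +1382.4 cm⁴
  top flange (beyond web): d = 11.5 cm → contributes +502.867 cm⁴
  bottom flange (beyond web): d = -11.5 cm → contributes +502.867 cm⁴
Total I = 2388.13 cm⁴.
Radius of gyration: k = √(I/A) = √(2388.13 / 36.4) = 8.09988 cm.

k_x ≈ 8.100 cm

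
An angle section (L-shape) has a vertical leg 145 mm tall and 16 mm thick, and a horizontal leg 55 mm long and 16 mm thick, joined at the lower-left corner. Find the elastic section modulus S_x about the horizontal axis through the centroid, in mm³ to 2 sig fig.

S_x ≈ 7.1 × 10⁴ mm³

Treat the section as a set of non-overlapping primitives; coordinates are from the bounding-box lower-left.
Vertical leg: 16 × 145, A = 2 320 mm², y = 72.5 mm, Ī = 4 064 833 mm⁴.
Horizontal leg (remainder): 39 × 16, A = 624 mm², y = 8 mm, Ī = 13 312 mm⁴.
Centroid: ȳ = ΣA·y / ΣA = 58.83 mm.
Transfer each piece to the horizontal axis through the centroid using Ī + A·d² with d = y − 58.83:
  vertical leg: d = 13.67 mm → contributes +4 498 445 mm⁴
  horizontal leg (remainder): d = -50.83 mm → contributes +1 625 458 mm⁴
Total I = 6 123 903 mm⁴.
Extreme fibre distance c = 86.17 mm; S = I/c = 71 067 mm³.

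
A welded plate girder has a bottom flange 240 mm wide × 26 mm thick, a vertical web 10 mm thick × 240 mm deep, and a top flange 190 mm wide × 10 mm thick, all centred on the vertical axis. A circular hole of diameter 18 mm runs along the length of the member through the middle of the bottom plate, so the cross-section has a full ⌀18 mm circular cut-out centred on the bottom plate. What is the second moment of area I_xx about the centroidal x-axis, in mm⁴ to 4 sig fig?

I_xx ≈ 1.171 × 10⁸ mm⁴

Split into non-overlapping primitives; take the origin at the lower-left of the bounding box.
Bottom plate: 240 × 26, A = 6 240 mm², y = 13 mm, Ī = 351 520 mm⁴.
Web plate: 10 × 240, A = 2 400 mm², y = 146 mm, Ī = 11 520 000 mm⁴.
Top plate: 190 × 10, A = 1 900 mm², y = 271 mm, Ī = 15833.3 mm⁴.
Hole (subtracted): ⌀18, A = 254.469 mm², y = 13 mm, Ī = 5 153 mm⁴.
Centroid: ȳ = ΣA·y / ΣA = 91.6931 mm.
Transfer each piece to the centroidal x-axis using Ī + A·d² with d = y − 91.6931:
  bottom plate: d = -78.6931 mm → contributes +38 993 338 mm⁴
  web plate: d = 54.3069 mm → contributes +18 598 183 mm⁴
  top plate: d = 179.307 mm → contributes +61 102 687 mm⁴
  hole: d = -78.6931 mm → contributes −1 580 978 mm⁴
Total I = 117 113 230 mm⁴.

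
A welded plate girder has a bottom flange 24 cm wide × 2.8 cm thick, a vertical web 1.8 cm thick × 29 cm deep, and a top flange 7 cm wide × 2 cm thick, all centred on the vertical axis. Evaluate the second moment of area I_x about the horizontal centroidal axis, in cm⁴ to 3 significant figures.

Treat the section as a set of non-overlapping primitives; coordinates are from the bounding-box lower-left.
Bottom plate: 24 × 2.8, A = 67.2 cm², y = 1.4 cm, Ī = 43.904 cm⁴.
Web plate: 1.8 × 29, A = 52.2 cm², y = 17.3 cm, Ī = 3658.4 cm⁴.
Top plate: 7 × 2, A = 14 cm², y = 32.8 cm, Ī = 4.6667 cm⁴.
Centroid: ȳ = ΣA·y / ΣA = 10.917 cm.
Transfer each piece to the horizontal centroidal axis using Ī + A·d² with d = y − 10.917:
  bottom plate: d = -9.5171 cm → contributes +6130.5 cm⁴
  web plate: d = 6.3829 cm → contributes +5785.1 cm⁴
  top plate: d = 21.883 cm → contributes +6708.7 cm⁴
Total I = 18 624 cm⁴.

I_x ≈ 1.86 × 10⁴ cm⁴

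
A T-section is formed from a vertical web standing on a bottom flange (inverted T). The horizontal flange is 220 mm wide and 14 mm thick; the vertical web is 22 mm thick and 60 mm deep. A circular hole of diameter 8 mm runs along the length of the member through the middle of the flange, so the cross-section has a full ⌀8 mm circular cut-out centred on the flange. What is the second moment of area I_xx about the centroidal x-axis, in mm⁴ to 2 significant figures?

I_xx ≈ 1.7 × 10⁶ mm⁴

Treat the section as a set of non-overlapping primitives; coordinates are from the bounding-box lower-left.
Flange: 220 × 14, A = 3 080 mm², y = 7 mm, Ī = 50 307 mm⁴.
Web: 22 × 60, A = 1 320 mm², y = 44 mm, Ī = 396 000 mm⁴.
Hole (subtracted): ⌀8, A = 50.27 mm², y = 7 mm, Ī = 201.1 mm⁴.
Centroid: ȳ = ΣA·y / ΣA = 18.23 mm.
Transfer each piece to the centroidal x-axis using Ī + A·d² with d = y − 18.23:
  flange: d = -11.23 mm → contributes +438 615 mm⁴
  web: d = 25.77 mm → contributes +1 272 720 mm⁴
  hole: d = -11.23 mm → contributes −6 538 mm⁴
Total I = 1 704 797 mm⁴.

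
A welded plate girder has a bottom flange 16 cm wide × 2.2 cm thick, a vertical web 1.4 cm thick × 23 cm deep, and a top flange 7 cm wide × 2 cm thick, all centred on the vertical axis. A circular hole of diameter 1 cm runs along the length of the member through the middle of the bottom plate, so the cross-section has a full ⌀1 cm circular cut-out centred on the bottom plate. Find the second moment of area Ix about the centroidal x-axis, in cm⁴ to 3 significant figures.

Ix ≈ 8260 cm⁴

Decompose the section into non-overlapping parts with the origin at the bottom-left of its bounding rectangle.
Bottom plate: 16 × 2.2, A = 35.2 cm², y = 1.1 cm, Ī = 14.197 cm⁴.
Web plate: 1.4 × 23, A = 32.2 cm², y = 13.7 cm, Ī = 1419.5 cm⁴.
Top plate: 7 × 2, A = 14 cm², y = 26.2 cm, Ī = 4.6667 cm⁴.
Hole (subtracted): ⌀1, A = 0.7854 cm², y = 1.1 cm, Ī = 0.049087 cm⁴.
Centroid: ȳ = ΣA·y / ΣA = 10.492 cm.
Transfer each piece to the centroidal x-axis using Ī + A·d² with d = y − 10.492:
  bottom plate: d = -9.3918 cm → contributes +3119.1 cm⁴
  web plate: d = 3.2082 cm → contributes +1750.9 cm⁴
  top plate: d = 15.708 cm → contributes +3459.1 cm⁴
  hole: d = -9.3918 cm → contributes −69.327 cm⁴
Total I = 8259.8 cm⁴.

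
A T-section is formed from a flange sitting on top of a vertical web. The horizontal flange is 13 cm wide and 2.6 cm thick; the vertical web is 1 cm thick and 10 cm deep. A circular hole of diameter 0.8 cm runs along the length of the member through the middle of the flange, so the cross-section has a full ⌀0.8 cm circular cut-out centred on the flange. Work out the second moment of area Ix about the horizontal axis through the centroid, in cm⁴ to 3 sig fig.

Break the section into simple shapes (no overlaps), measuring from the bottom-left corner of the bounding box.
Flange: 13 × 2.6, A = 33.8 cm², y = 11.3 cm, Ī = 19.041 cm⁴.
Web: 1 × 10, A = 10 cm², y = 5 cm, Ī = 83.333 cm⁴.
Hole (subtracted): ⌀0.8, A = 0.50265 cm², y = 11.3 cm, Ī = 0.020106 cm⁴.
Centroid: ȳ = ΣA·y / ΣA = 9.8449 cm.
Transfer each piece to the horizontal axis through the centroid using Ī + A·d² with d = y − 9.8449:
  flange: d = 1.4551 cm → contributes +90.601 cm⁴
  web: d = -4.8449 cm → contributes +318.07 cm⁴
  hole: d = 1.4551 cm → contributes −1.0843 cm⁴
Total I = 407.59 cm⁴.

Ix ≈ 408 cm⁴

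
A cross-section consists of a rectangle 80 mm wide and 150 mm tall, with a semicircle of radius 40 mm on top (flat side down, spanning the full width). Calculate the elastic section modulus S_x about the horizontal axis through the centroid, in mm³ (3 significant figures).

Treat the section as a set of non-overlapping primitives; coordinates are from the bounding-box lower-left.
Rectangular body: 80 × 150, A = 12 000 mm², y = 75 mm, Ī = 22 500 000 mm⁴.
Semicircular cap: semicircle r = 40, A = 2513.3 mm², y = 166.98 mm, Ī = 280 978 mm⁴.
Centroid: ȳ = ΣA·y / ΣA = 90.928 mm.
Transfer each piece to the horizontal axis through the centroid using Ī + A·d² with d = y − 90.928:
  rectangular body: d = -15.928 mm → contributes +25 544 277 mm⁴
  semicircular cap: d = 76.049 mm → contributes +14 816 330 mm⁴
Total I = 40 360 608 mm⁴.
Extreme fibre distance c = 99.072 mm; S = I/c = 407 385 mm³.

S_x ≈ 4.07 × 10⁵ mm³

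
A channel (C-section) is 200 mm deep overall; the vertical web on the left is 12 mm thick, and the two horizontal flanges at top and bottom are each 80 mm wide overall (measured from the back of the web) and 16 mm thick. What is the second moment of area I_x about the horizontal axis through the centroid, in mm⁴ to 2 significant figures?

Treat the section as a set of non-overlapping primitives; coordinates are from the bounding-box lower-left.
Web: 12 × 200, A = 2 400 mm², y = 100 mm, Ī = 8 000 000 mm⁴.
Top flange (beyond web): 68 × 16, A = 1 088 mm², y = 192 mm, Ī = 23 211 mm⁴.
Bottom flange (beyond web): 68 × 16, A = 1 088 mm², y = 8 mm, Ī = 23 211 mm⁴.
By symmetry the centroid is at mid-height, ȳ = 100 mm.
Transfer each piece to the horizontal axis through the centroid using Ī + A·d² with d = y − 100:
  web: d = 0 mm → contributes +8 000 000 mm⁴
  top flange (beyond web): d = 92 mm → contributes +9 232 043 mm⁴
  bottom flange (beyond web): d = -92 mm → contributes +9 232 043 mm⁴
Total I = 26 464 085 mm⁴.

I_x ≈ 2.6 × 10⁷ mm⁴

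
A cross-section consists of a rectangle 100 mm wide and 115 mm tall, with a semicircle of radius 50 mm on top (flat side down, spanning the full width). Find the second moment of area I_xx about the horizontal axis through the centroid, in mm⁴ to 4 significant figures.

I_xx ≈ 3.150 × 10⁷ mm⁴

Split into non-overlapping primitives; take the origin at the lower-left of the bounding box.
Rectangular body: 100 × 115, A = 11 500 mm², y = 57.5 mm, Ī = 12 673 958 mm⁴.
Semicircular cap: semicircle r = 50, A = 3926.99 mm², y = 136.221 mm, Ī = 685 981 mm⁴.
Centroid: ȳ = ΣA·y / ΣA = 77.5386 mm.
Transfer each piece to the horizontal axis through the centroid using Ī + A·d² with d = y − 77.5386:
  rectangular body: d = -20.0386 mm → contributes +17 291 732 mm⁴
  semicircular cap: d = 58.6821 mm → contributes +14 208 904 mm⁴
Total I = 31 500 635 mm⁴.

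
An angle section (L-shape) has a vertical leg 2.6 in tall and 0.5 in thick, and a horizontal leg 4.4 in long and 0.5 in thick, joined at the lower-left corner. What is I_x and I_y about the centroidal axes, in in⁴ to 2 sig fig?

I_x ≈ 1.6 in⁴, I_y ≈ 6.3 in⁴

Treat the section as a set of non-overlapping primitives; coordinates are from the bounding-box lower-left.
Vertical leg: 0.5 × 2.6, A = 1.3 in², y = 1.3 in, Ī = 0.7323 in⁴.
Horizontal leg (remainder): 3.9 × 0.5, A = 1.95 in², y = 0.25 in, Ī = 0.04063 in⁴.
Centroid: ȳ = ΣA·y / ΣA = 0.67 in.
Transfer each piece to the centroidal x-axis using Ī + A·d² with d = y − 0.67:
  vertical leg: d = 0.63 in → contributes +1.248 in⁴
  horizontal leg (remainder): d = -0.42 in → contributes +0.3846 in⁴
Total I = 1.633 in⁴.
For the y-axis: x̄ = 1.57 in.
Repeating about the centroidal y-axis gives I_y = 6.274 in⁴.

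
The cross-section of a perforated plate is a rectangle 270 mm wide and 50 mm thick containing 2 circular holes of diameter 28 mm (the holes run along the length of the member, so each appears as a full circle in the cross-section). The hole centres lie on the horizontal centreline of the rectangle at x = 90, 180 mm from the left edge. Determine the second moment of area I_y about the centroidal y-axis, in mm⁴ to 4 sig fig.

I_y ≈ 7.946 × 10⁷ mm⁴

Split into non-overlapping primitives; take the origin at the lower-left of the bounding box.
Plate: 270 × 50, A = 13 500 mm², x = 135 mm, Ī = 82 012 500 mm⁴.
Hole 1 (subtracted): ⌀28, A = 615.752 mm², x = 90 mm, Ī = 30171.9 mm⁴.
Hole 2 (subtracted): ⌀28, A = 615.752 mm², x = 180 mm, Ī = 30171.9 mm⁴.
By symmetry the centroid is at mid-width, x̄ = 135 mm.
Transfer each piece to the centroidal y-axis using Ī + A·d² with d = x − 135:
  plate: d = 0 mm → contributes +82 012 500 mm⁴
  hole 1: d = -45 mm → contributes −1 277 070 mm⁴
  hole 2: d = 45 mm → contributes −1 277 070 mm⁴
Total I = 79 458 360 mm⁴.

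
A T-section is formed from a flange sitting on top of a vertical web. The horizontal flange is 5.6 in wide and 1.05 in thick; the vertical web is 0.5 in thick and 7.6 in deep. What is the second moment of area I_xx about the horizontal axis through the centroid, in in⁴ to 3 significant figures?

I_xx ≈ 62.0 in⁴

Split into non-overlapping primitives; take the origin at the lower-left of the bounding box.
Flange: 5.6 × 1.05, A = 5.88 in², y = 8.125 in, Ī = 0.54023 in⁴.
Web: 0.5 × 7.6, A = 3.8 in², y = 3.8 in, Ī = 18.291 in⁴.
Centroid: ȳ = ΣA·y / ΣA = 6.4272 in.
Transfer each piece to the horizontal axis through the centroid using Ī + A·d² with d = y − 6.4272:
  flange: d = 1.6978 in → contributes +17.49 in⁴
  web: d = -2.6272 in → contributes +44.518 in⁴
Total I = 62.008 in⁴.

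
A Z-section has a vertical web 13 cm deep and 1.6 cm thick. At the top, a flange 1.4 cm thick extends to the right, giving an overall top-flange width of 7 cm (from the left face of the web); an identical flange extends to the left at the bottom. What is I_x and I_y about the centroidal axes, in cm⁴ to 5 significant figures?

Decompose the section into non-overlapping parts with the origin at the bottom-left of its bounding rectangle.
Web: 1.6 × 13, A = 20.8 cm², y = 6.5 cm, Ī = 292.9333 cm⁴.
Top flange (beyond web): 5.4 × 1.4, A = 7.56 cm², y = 12.3 cm, Ī = 1.2348 cm⁴.
Bottom flange (beyond web): 5.4 × 1.4, A = 7.56 cm², y = 0.7 cm, Ī = 1.2348 cm⁴.
Centroid: ȳ = ΣA·y / ΣA = 6.5 cm.
Transfer each piece to the centroidal x-axis using Ī + A·d² with d = y − 6.5:
  web: d = 0 cm → contributes +292.9333 cm⁴
  top flange (beyond web): d = 5.8 cm → contributes +255.5532 cm⁴
  bottom flange (beyond web): d = -5.8 cm → contributes +255.5532 cm⁴
Total I = 804.0397 cm⁴.
For the y-axis: x̄ = 6.2 cm.
Repeating about the centroidal y-axis gives I_y = 226.3989 cm⁴.

I_x ≈ 804.04 cm⁴, I_y ≈ 226.40 cm⁴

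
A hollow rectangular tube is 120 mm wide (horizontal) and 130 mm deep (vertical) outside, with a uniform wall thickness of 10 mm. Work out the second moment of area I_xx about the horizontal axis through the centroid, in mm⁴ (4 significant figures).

Treat the section as a set of non-overlapping primitives; coordinates are from the bounding-box lower-left.
Outer rectangle: 120 × 130, A = 15 600 mm², y = 65 mm, Ī = 21 970 000 mm⁴.
Inner void (subtracted): 100 × 110, A = 11 000 mm², y = 65 mm, Ī = 11 091 667 mm⁴.
By symmetry the centroid is at mid-height, ȳ = 65 mm.
All pieces are centred on the horizontal axis through the centroid, so I = ΣĪ (holes subtracted) = 10 878 333 mm⁴.

I_xx ≈ 1.088 × 10⁷ mm⁴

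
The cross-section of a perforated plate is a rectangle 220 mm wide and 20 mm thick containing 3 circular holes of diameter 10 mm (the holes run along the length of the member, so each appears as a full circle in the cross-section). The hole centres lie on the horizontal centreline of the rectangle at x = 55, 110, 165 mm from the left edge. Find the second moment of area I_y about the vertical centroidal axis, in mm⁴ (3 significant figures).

I_y ≈ 1.73 × 10⁷ mm⁴

Decompose the section into non-overlapping parts with the origin at the bottom-left of its bounding rectangle.
Plate: 220 × 20, A = 4 400 mm², x = 110 mm, Ī = 17 746 667 mm⁴.
Hole 1 (subtracted): ⌀10, A = 78.54 mm², x = 55 mm, Ī = 490.87 mm⁴.
Hole 2 (subtracted): ⌀10, A = 78.54 mm², x = 110 mm, Ī = 490.87 mm⁴.
Hole 3 (subtracted): ⌀10, A = 78.54 mm², x = 165 mm, Ī = 490.87 mm⁴.
By symmetry the centroid is at mid-width, x̄ = 110 mm.
Transfer each piece to the vertical centroidal axis using Ī + A·d² with d = x − 110:
  plate: d = 0 mm → contributes +17 746 667 mm⁴
  hole 1: d = -55 mm → contributes −238 074 mm⁴
  hole 2: d = 0 mm → contributes −490.87 mm⁴
  hole 3: d = 55 mm → contributes −238 074 mm⁴
Total I = 17 270 028 mm⁴.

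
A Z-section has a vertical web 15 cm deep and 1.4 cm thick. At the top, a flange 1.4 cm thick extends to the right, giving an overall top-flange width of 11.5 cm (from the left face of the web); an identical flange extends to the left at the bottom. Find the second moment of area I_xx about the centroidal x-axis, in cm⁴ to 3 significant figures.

Treat the section as a set of non-overlapping primitives; coordinates are from the bounding-box lower-left.
Web: 1.4 × 15, A = 21 cm², y = 7.5 cm, Ī = 393.75 cm⁴.
Top flange (beyond web): 10.1 × 1.4, A = 14.14 cm², y = 14.3 cm, Ī = 2.3095 cm⁴.
Bottom flange (beyond web): 10.1 × 1.4, A = 14.14 cm², y = 0.7 cm, Ī = 2.3095 cm⁴.
Centroid: ȳ = ΣA·y / ΣA = 7.5 cm.
Transfer each piece to the centroidal x-axis using Ī + A·d² with d = y − 7.5:
  web: d = 0 cm → contributes +393.75 cm⁴
  top flange (beyond web): d = 6.8 cm → contributes +656.14 cm⁴
  bottom flange (beyond web): d = -6.8 cm → contributes +656.14 cm⁴
Total I = 1 706 cm⁴.

I_xx ≈ 1710 cm⁴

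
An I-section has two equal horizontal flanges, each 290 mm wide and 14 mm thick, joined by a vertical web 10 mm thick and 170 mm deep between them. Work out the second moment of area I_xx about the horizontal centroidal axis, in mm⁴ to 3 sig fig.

I_xx ≈ 7.30 × 10⁷ mm⁴

Treat the section as a set of non-overlapping primitives; coordinates are from the bounding-box lower-left.
Bottom flange: 290 × 14, A = 4 060 mm², y = 7 mm, Ī = 66 313 mm⁴.
Web: 10 × 170, A = 1 700 mm², y = 99 mm, Ī = 4 094 167 mm⁴.
Top flange: 290 × 14, A = 4 060 mm², y = 191 mm, Ī = 66 313 mm⁴.
By symmetry the centroid is at mid-height, ȳ = 99 mm.
Transfer each piece to the horizontal centroidal axis using Ī + A·d² with d = y − 99:
  bottom flange: d = -92 mm → contributes +34 430 153 mm⁴
  web: d = 0 mm → contributes +4 094 167 mm⁴
  top flange: d = 92 mm → contributes +34 430 153 mm⁴
Total I = 72 954 473 mm⁴.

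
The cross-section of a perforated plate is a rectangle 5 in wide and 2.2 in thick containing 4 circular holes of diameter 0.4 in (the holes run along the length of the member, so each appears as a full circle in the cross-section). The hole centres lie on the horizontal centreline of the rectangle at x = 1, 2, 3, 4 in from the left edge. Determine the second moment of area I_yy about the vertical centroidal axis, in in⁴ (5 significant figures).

Split into non-overlapping primitives; take the origin at the lower-left of the bounding box.
Plate: 5 × 2.2, A = 11 in², x = 2.5 in, Ī = 22.91667 in⁴.
Hole 1 (subtracted): ⌀0.4, A = 0.1256637 in², x = 1 in, Ī = 0.001256637 in⁴.
Hole 2 (subtracted): ⌀0.4, A = 0.1256637 in², x = 2 in, Ī = 0.001256637 in⁴.
Hole 3 (subtracted): ⌀0.4, A = 0.1256637 in², x = 3 in, Ī = 0.001256637 in⁴.
Hole 4 (subtracted): ⌀0.4, A = 0.1256637 in², x = 4 in, Ī = 0.001256637 in⁴.
By symmetry the centroid is at mid-width, x̄ = 2.5 in.
Transfer each piece to the vertical centroidal axis using Ī + A·d² with d = x − 2.5:
  plate: d = 0 in → contributes +22.91667 in⁴
  hole 1: d = -1.5 in → contributes −0.284 in⁴
  hole 2: d = -0.5 in → contributes −0.03267256 in⁴
  hole 3: d = 0.5 in → contributes −0.03267256 in⁴
  hole 4: d = 1.5 in → contributes −0.284 in⁴
Total I = 22.28332 in⁴.

I_yy ≈ 22.283 in⁴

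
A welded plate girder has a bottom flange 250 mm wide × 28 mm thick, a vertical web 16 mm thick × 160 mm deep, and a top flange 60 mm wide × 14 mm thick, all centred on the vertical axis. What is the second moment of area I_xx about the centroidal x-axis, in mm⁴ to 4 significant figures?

I_xx ≈ 4.125 × 10⁷ mm⁴

Break the section into simple shapes (no overlaps), measuring from the bottom-left corner of the bounding box.
Bottom plate: 250 × 28, A = 7 000 mm², y = 14 mm, Ī = 457 333 mm⁴.
Web plate: 16 × 160, A = 2 560 mm², y = 108 mm, Ī = 5 461 333 mm⁴.
Top plate: 60 × 14, A = 840 mm², y = 195 mm, Ī = 13 720 mm⁴.
Centroid: ȳ = ΣA·y / ΣA = 51.7577 mm.
Transfer each piece to the centroidal x-axis using Ī + A·d² with d = y − 51.7577:
  bottom plate: d = -37.7577 mm → contributes +10 436 837 mm⁴
  web plate: d = 56.2423 mm → contributes +13 559 118 mm⁴
  top plate: d = 143.242 mm → contributes +17 249 141 mm⁴
Total I = 41 245 096 mm⁴.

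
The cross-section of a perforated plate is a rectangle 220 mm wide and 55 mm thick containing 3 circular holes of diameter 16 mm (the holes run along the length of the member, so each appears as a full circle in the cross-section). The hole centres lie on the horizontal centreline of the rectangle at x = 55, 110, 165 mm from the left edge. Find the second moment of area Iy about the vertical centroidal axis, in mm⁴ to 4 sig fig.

Iy ≈ 4.758 × 10⁷ mm⁴

Treat the section as a set of non-overlapping primitives; coordinates are from the bounding-box lower-left.
Plate: 220 × 55, A = 12 100 mm², x = 110 mm, Ī = 48 803 333 mm⁴.
Hole 1 (subtracted): ⌀16, A = 201.062 mm², x = 55 mm, Ī = 3216.99 mm⁴.
Hole 2 (subtracted): ⌀16, A = 201.062 mm², x = 110 mm, Ī = 3216.99 mm⁴.
Hole 3 (subtracted): ⌀16, A = 201.062 mm², x = 165 mm, Ī = 3216.99 mm⁴.
By symmetry the centroid is at mid-width, x̄ = 110 mm.
Transfer each piece to the vertical centroidal axis using Ī + A·d² with d = x − 110:
  plate: d = 0 mm → contributes +48 803 333 mm⁴
  hole 1: d = -55 mm → contributes −611 429 mm⁴
  hole 2: d = 0 mm → contributes −3216.99 mm⁴
  hole 3: d = 55 mm → contributes −611 429 mm⁴
Total I = 47 577 258 mm⁴.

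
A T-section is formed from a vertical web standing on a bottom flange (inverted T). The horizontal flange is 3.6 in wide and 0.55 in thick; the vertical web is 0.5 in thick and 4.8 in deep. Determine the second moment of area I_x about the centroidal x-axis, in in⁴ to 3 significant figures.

I_x ≈ 12.4 in⁴

Treat the section as a set of non-overlapping primitives; coordinates are from the bounding-box lower-left.
Flange: 3.6 × 0.55, A = 1.98 in², y = 0.275 in, Ī = 0.049913 in⁴.
Web: 0.5 × 4.8, A = 2.4 in², y = 2.95 in, Ī = 4.608 in⁴.
Centroid: ȳ = ΣA·y / ΣA = 1.7408 in.
Transfer each piece to the centroidal x-axis using Ī + A·d² with d = y − 1.7408:
  flange: d = -1.4658 in → contributes +4.3038 in⁴
  web: d = 1.2092 in → contributes +8.1175 in⁴
Total I = 12.421 in⁴.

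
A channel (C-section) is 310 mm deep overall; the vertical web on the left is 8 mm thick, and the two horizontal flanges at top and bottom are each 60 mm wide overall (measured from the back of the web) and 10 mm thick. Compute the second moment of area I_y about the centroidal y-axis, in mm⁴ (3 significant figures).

Treat the section as a set of non-overlapping primitives; coordinates are from the bounding-box lower-left.
Web: 8 × 310, A = 2 480 mm², x = 4 mm, Ī = 13 227 mm⁴.
Top flange (beyond web): 52 × 10, A = 520 mm², x = 34 mm, Ī = 117 173 mm⁴.
Bottom flange (beyond web): 52 × 10, A = 520 mm², x = 34 mm, Ī = 117 173 mm⁴.
Centroid: x̄ = ΣA·x / ΣA = 12.864 mm.
Transfer each piece to the centroidal y-axis using Ī + A·d² with d = x − 12.864:
  web: d = -8.8636 mm → contributes +208 066 mm⁴
  top flange (beyond web): d = 21.136 mm → contributes +349 481 mm⁴
  bottom flange (beyond web): d = 21.136 mm → contributes +349 481 mm⁴
Total I = 907 028 mm⁴.

I_y ≈ 9.07 × 10⁵ mm⁴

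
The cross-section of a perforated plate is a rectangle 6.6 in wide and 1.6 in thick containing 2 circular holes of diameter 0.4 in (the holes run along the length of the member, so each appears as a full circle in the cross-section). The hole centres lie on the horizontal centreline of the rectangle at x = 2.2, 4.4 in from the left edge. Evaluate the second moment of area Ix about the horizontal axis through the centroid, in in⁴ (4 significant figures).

Decompose the section into non-overlapping parts with the origin at the bottom-left of its bounding rectangle.
Plate: 6.6 × 1.6, A = 10.56 in², y = 0.8 in, Ī = 2.2528 in⁴.
Hole 1 (subtracted): ⌀0.4, A = 0.125664 in², y = 0.8 in, Ī = 0.00125664 in⁴.
Hole 2 (subtracted): ⌀0.4, A = 0.125664 in², y = 0.8 in, Ī = 0.00125664 in⁴.
By symmetry the centroid is at mid-height, ȳ = 0.8 in.
All pieces are centred on the horizontal axis through the centroid, so I = ΣĪ (holes subtracted) = 2.25029 in⁴.

Ix ≈ 2.250 in⁴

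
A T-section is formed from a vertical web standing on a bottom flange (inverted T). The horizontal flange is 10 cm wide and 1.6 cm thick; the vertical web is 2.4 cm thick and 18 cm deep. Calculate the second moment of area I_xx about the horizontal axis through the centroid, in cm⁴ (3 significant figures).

Treat the section as a set of non-overlapping primitives; coordinates are from the bounding-box lower-left.
Flange: 10 × 1.6, A = 16 cm², y = 0.8 cm, Ī = 3.4133 cm⁴.
Web: 2.4 × 18, A = 43.2 cm², y = 10.6 cm, Ī = 1166.4 cm⁴.
Centroid: ȳ = ΣA·y / ΣA = 7.9514 cm.
Transfer each piece to the horizontal axis through the centroid using Ī + A·d² with d = y − 7.9514:
  flange: d = -7.1514 cm → contributes +821.68 cm⁴
  web: d = 2.6486 cm → contributes +1469.5 cm⁴
Total I = 2291.1 cm⁴.

I_xx ≈ 2290 cm⁴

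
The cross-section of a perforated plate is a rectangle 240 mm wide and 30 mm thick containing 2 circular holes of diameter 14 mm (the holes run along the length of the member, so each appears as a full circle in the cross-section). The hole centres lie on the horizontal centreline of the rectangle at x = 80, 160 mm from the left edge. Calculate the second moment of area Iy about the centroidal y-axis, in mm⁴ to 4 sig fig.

Break the section into simple shapes (no overlaps), measuring from the bottom-left corner of the bounding box.
Plate: 240 × 30, A = 7 200 mm², x = 120 mm, Ī = 34 560 000 mm⁴.
Hole 1 (subtracted): ⌀14, A = 153.938 mm², x = 80 mm, Ī = 1885.74 mm⁴.
Hole 2 (subtracted): ⌀14, A = 153.938 mm², x = 160 mm, Ī = 1885.74 mm⁴.
By symmetry the centroid is at mid-width, x̄ = 120 mm.
Transfer each piece to the centroidal y-axis using Ī + A·d² with d = x − 120:
  plate: d = 0 mm → contributes +34 560 000 mm⁴
  hole 1: d = -40 mm → contributes −248 187 mm⁴
  hole 2: d = 40 mm → contributes −248 187 mm⁴
Total I = 34 063 627 mm⁴.

Iy ≈ 3.406 × 10⁷ mm⁴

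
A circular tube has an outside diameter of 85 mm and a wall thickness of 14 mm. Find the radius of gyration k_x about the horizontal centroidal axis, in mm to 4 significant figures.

k_x ≈ 25.59 mm

Decompose the section into non-overlapping parts with the origin at the bottom-left of its bounding rectangle.
Outer circle: ⌀85, A = 5674.5 mm², y = 42.5 mm, Ī = 2 562 392 mm⁴.
Bore (subtracted): ⌀57, A = 2551.76 mm², y = 42.5 mm, Ī = 518 166 mm⁴.
By symmetry the centroid is at mid-height, ȳ = 42.5 mm.
All pieces are centred on the horizontal centroidal axis, so I = ΣĪ (holes subtracted) = 2 044 226 mm⁴.
Radius of gyration: k = √(I/A) = √(2 044 226 / 3122.74) = 25.5856 mm.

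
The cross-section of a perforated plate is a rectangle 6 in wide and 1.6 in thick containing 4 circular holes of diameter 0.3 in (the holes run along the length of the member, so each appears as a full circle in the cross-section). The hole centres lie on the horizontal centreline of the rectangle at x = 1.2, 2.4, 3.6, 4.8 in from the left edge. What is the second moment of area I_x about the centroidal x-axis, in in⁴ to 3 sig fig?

Break the section into simple shapes (no overlaps), measuring from the bottom-left corner of the bounding box.
Plate: 6 × 1.6, A = 9.6 in², y = 0.8 in, Ī = 2.048 in⁴.
Hole 1 (subtracted): ⌀0.3, A = 0.070686 in², y = 0.8 in, Ī = 0.00039761 in⁴.
Hole 2 (subtracted): ⌀0.3, A = 0.070686 in², y = 0.8 in, Ī = 0.00039761 in⁴.
Hole 3 (subtracted): ⌀0.3, A = 0.070686 in², y = 0.8 in, Ī = 0.00039761 in⁴.
Hole 4 (subtracted): ⌀0.3, A = 0.070686 in², y = 0.8 in, Ī = 0.00039761 in⁴.
By symmetry the centroid is at mid-height, ȳ = 0.8 in.
All pieces are centred on the centroidal x-axis, so I = ΣĪ (holes subtracted) = 2.0464 in⁴.

I_x ≈ 2.05 in⁴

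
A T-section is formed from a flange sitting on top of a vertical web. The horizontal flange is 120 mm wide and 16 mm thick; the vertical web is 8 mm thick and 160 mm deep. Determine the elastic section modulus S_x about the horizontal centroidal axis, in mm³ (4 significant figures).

Decompose the section into non-overlapping parts with the origin at the bottom-left of its bounding rectangle.
Flange: 120 × 16, A = 1 920 mm², y = 168 mm, Ī = 40 960 mm⁴.
Web: 8 × 160, A = 1 280 mm², y = 80 mm, Ī = 2 730 667 mm⁴.
Centroid: ȳ = ΣA·y / ΣA = 132.8 mm.
Transfer each piece to the horizontal centroidal axis using Ī + A·d² with d = y − 132.8:
  flange: d = 35.2 mm → contributes +2 419 917 mm⁴
  web: d = -52.8 mm → contributes +6 299 102 mm⁴
Total I = 8 719 019 mm⁴.
Extreme fibre distance c = 132.8 mm; S = I/c = 65655.3 mm³.

S_x ≈ 6.566 × 10⁴ mm³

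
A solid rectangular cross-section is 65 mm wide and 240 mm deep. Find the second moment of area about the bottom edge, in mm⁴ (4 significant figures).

I_base ≈ 2.995 × 10⁸ mm⁴

The section: 65 × 240, A = 15 600 mm², y = 120 mm, Ī = 74 880 000 mm⁴.
Transfer it to the bottom edge using Ī + A·d² with d = y − 0:
  the section: d = 120 mm → contributes +299 520 000 mm⁴
Total I = 299 520 000 mm⁴.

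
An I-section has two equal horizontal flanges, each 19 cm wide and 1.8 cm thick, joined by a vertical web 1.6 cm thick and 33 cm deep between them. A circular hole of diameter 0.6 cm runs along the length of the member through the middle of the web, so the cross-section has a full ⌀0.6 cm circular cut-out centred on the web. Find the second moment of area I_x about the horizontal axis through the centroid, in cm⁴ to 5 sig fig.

I_x ≈ 2.5519 × 10⁴ cm⁴

Break the section into simple shapes (no overlaps), measuring from the bottom-left corner of the bounding box.
Bottom flange: 19 × 1.8, A = 34.2 cm², y = 0.9 cm, Ī = 9.234 cm⁴.
Web: 1.6 × 33, A = 52.8 cm², y = 18.3 cm, Ī = 4791.6 cm⁴.
Top flange: 19 × 1.8, A = 34.2 cm², y = 35.7 cm, Ī = 9.234 cm⁴.
Hole (subtracted): ⌀0.6, A = 0.2827433 cm², y = 18.3 cm, Ī = 0.006361725 cm⁴.
By symmetry the centroid is at mid-height, ȳ = 18.3 cm.
Transfer each piece to the horizontal axis through the centroid using Ī + A·d² with d = y − 18.3:
  bottom flange: d = -17.4 cm → contributes +10363.63 cm⁴
  web: d = 0 cm → contributes +4791.6 cm⁴
  top flange: d = 17.4 cm → contributes +10363.63 cm⁴
  hole: d = 0 cm → contributes −0.006361725 cm⁴
Total I = 25518.85 cm⁴.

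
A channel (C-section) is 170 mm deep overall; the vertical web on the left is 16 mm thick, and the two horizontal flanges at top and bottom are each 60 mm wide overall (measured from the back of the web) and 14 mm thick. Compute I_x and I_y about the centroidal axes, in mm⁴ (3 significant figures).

I_x ≈ 1.41 × 10⁷ mm⁴, I_y ≈ 1.02 × 10⁶ mm⁴

Treat the section as a set of non-overlapping primitives; coordinates are from the bounding-box lower-left.
Web: 16 × 170, A = 2 720 mm², y = 85 mm, Ī = 6 550 667 mm⁴.
Top flange (beyond web): 44 × 14, A = 616 mm², y = 163 mm, Ī = 10 061 mm⁴.
Bottom flange (beyond web): 44 × 14, A = 616 mm², y = 7 mm, Ī = 10 061 mm⁴.
By symmetry the centroid is at mid-height, ȳ = 85 mm.
Transfer each piece to the centroidal x-axis using Ī + A·d² with d = y − 85:
  web: d = 0 mm → contributes +6 550 667 mm⁴
  top flange (beyond web): d = 78 mm → contributes +3 757 805 mm⁴
  bottom flange (beyond web): d = -78 mm → contributes +3 757 805 mm⁴
Total I = 14 066 277 mm⁴.
For the y-axis: x̄ = 17.352 mm.
Repeating about the centroidal y-axis gives I_y = 1 019 931 mm⁴.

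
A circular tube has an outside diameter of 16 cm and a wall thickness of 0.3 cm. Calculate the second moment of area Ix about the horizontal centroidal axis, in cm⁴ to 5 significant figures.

Ix ≈ 456.08 cm⁴

Break the section into simple shapes (no overlaps), measuring from the bottom-left corner of the bounding box.
Outer circle: ⌀16, A = 201.0619 cm², y = 8 cm, Ī = 3216.991 cm⁴.
Bore (subtracted): ⌀15.4, A = 186.265 cm², y = 8 cm, Ī = 2760.913 cm⁴.
By symmetry the centroid is at mid-height, ȳ = 8 cm.
All pieces are centred on the horizontal centroidal axis, so I = ΣĪ (holes subtracted) = 456.0775 cm⁴.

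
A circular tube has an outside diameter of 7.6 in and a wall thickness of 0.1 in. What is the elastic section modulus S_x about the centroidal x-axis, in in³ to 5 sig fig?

S_x ≈ 4.3605 in³

Decompose the section into non-overlapping parts with the origin at the bottom-left of its bounding rectangle.
Outer circle: ⌀7.6, A = 45.3646 in², y = 3.8 in, Ī = 163.7662 in⁴.
Bore (subtracted): ⌀7.4, A = 43.0084 in², y = 3.8 in, Ī = 147.1963 in⁴.
By symmetry the centroid is at mid-height, ȳ = 3.8 in.
All pieces are centred on the centroidal x-axis, so I = ΣĪ (holes subtracted) = 16.56994 in⁴.
Extreme fibre distance c = 3.8 in; S = I/c = 4.36051 in³.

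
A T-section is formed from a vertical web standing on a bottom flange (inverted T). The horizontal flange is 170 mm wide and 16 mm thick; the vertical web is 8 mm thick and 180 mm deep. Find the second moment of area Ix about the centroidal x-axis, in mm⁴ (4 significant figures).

Decompose the section into non-overlapping parts with the origin at the bottom-left of its bounding rectangle.
Flange: 170 × 16, A = 2 720 mm², y = 8 mm, Ī = 58026.7 mm⁴.
Web: 8 × 180, A = 1 440 mm², y = 106 mm, Ī = 3 888 000 mm⁴.
Centroid: ȳ = ΣA·y / ΣA = 41.9231 mm.
Transfer each piece to the centroidal x-axis using Ī + A·d² with d = y − 41.9231:
  flange: d = -33.9231 mm → contributes +3 188 135 mm⁴
  web: d = 64.0769 mm → contributes +9 800 427 mm⁴
Total I = 12 988 562 mm⁴.

Ix ≈ 1.299 × 10⁷ mm⁴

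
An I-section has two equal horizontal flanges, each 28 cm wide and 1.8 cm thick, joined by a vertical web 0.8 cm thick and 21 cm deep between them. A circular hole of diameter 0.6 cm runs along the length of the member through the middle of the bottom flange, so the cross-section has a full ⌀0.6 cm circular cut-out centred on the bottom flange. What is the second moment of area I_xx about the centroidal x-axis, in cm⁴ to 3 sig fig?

I_xx ≈ 1.37 × 10⁴ cm⁴

Break the section into simple shapes (no overlaps), measuring from the bottom-left corner of the bounding box.
Bottom flange: 28 × 1.8, A = 50.4 cm², y = 0.9 cm, Ī = 13.608 cm⁴.
Web: 0.8 × 21, A = 16.8 cm², y = 12.3 cm, Ī = 617.4 cm⁴.
Top flange: 28 × 1.8, A = 50.4 cm², y = 23.7 cm, Ī = 13.608 cm⁴.
Hole (subtracted): ⌀0.6, A = 0.28274 cm², y = 0.9 cm, Ī = 0.0063617 cm⁴.
Centroid: ȳ = ΣA·y / ΣA = 12.327 cm.
Transfer each piece to the centroidal x-axis using Ī + A·d² with d = y − 12.327:
  bottom flange: d = -11.427 cm → contributes +6595.2 cm⁴
  web: d = -0.027475 cm → contributes +617.41 cm⁴
  top flange: d = 11.373 cm → contributes +6532.1 cm⁴
  hole: d = -11.427 cm → contributes −36.929 cm⁴
Total I = 13 708 cm⁴.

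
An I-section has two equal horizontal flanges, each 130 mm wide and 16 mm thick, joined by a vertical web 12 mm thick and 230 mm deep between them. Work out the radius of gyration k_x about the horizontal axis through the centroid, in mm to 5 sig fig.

Decompose the section into non-overlapping parts with the origin at the bottom-left of its bounding rectangle.
Bottom flange: 130 × 16, A = 2 080 mm², y = 8 mm, Ī = 44373.33 mm⁴.
Web: 12 × 230, A = 2 760 mm², y = 131 mm, Ī = 12 167 000 mm⁴.
Top flange: 130 × 16, A = 2 080 mm², y = 254 mm, Ī = 44373.33 mm⁴.
By symmetry the centroid is at mid-height, ȳ = 131 mm.
Transfer each piece to the horizontal axis through the centroid using Ī + A·d² with d = y − 131:
  bottom flange: d = -123 mm → contributes +31 512 693 mm⁴
  web: d = 0 mm → contributes +12 167 000 mm⁴
  top flange: d = 123 mm → contributes +31 512 693 mm⁴
Total I = 75 192 387 mm⁴.
Radius of gyration: k = √(I/A) = √(75 192 387 / 6 920) = 104.2399 mm.

k_x ≈ 104.24 mm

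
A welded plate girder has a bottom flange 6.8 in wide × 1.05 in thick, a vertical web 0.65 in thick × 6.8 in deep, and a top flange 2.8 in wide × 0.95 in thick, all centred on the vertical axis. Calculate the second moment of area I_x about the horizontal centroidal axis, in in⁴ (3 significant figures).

I_x ≈ 146 in⁴

Decompose the section into non-overlapping parts with the origin at the bottom-left of its bounding rectangle.
Bottom plate: 6.8 × 1.05, A = 7.14 in², y = 0.525 in, Ī = 0.65599 in⁴.
Web plate: 0.65 × 6.8, A = 4.42 in², y = 4.45 in, Ī = 17.032 in⁴.
Top plate: 2.8 × 0.95, A = 2.66 in², y = 8.325 in, Ī = 0.20005 in⁴.
Centroid: ȳ = ΣA·y / ΣA = 3.2041 in.
Transfer each piece to the horizontal centroidal axis using Ī + A·d² with d = y − 3.2041:
  bottom plate: d = -2.6791 in → contributes +51.903 in⁴
  web plate: d = 1.2459 in → contributes +23.893 in⁴
  top plate: d = 5.1209 in → contributes +69.955 in⁴
Total I = 145.75 in⁴.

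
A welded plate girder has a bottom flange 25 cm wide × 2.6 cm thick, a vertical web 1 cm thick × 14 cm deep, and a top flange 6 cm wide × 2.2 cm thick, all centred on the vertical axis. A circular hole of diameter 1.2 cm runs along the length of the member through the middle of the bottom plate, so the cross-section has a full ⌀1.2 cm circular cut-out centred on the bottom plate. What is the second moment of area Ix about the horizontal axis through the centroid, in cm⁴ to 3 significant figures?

Ix ≈ 3570 cm⁴

Break the section into simple shapes (no overlaps), measuring from the bottom-left corner of the bounding box.
Bottom plate: 25 × 2.6, A = 65 cm², y = 1.3 cm, Ī = 36.617 cm⁴.
Web plate: 1 × 14, A = 14 cm², y = 9.6 cm, Ī = 228.67 cm⁴.
Top plate: 6 × 2.2, A = 13.2 cm², y = 17.7 cm, Ī = 5.324 cm⁴.
Hole (subtracted): ⌀1.2, A = 1.131 cm², y = 1.3 cm, Ī = 0.10179 cm⁴.
Centroid: ȳ = ΣA·y / ΣA = 4.9531 cm.
Transfer each piece to the horizontal axis through the centroid using Ī + A·d² with d = y − 4.9531:
  bottom plate: d = -3.6531 cm → contributes +904.03 cm⁴
  web plate: d = 4.6469 cm → contributes +530.98 cm⁴
  top plate: d = 12.747 cm → contributes +2150.1 cm⁴
  hole: d = -3.6531 cm → contributes −15.194 cm⁴
Total I = 3569.9 cm⁴.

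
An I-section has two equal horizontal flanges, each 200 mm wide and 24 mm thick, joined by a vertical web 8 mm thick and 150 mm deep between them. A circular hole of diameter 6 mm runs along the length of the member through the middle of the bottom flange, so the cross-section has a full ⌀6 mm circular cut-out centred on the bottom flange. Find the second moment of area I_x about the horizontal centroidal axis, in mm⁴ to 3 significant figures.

Break the section into simple shapes (no overlaps), measuring from the bottom-left corner of the bounding box.
Bottom flange: 200 × 24, A = 4 800 mm², y = 12 mm, Ī = 230 400 mm⁴.
Web: 8 × 150, A = 1 200 mm², y = 99 mm, Ī = 2 250 000 mm⁴.
Top flange: 200 × 24, A = 4 800 mm², y = 186 mm, Ī = 230 400 mm⁴.
Hole (subtracted): ⌀6, A = 28.274 mm², y = 12 mm, Ī = 63.617 mm⁴.
Centroid: ȳ = ΣA·y / ΣA = 99.228 mm.
Transfer each piece to the horizontal centroidal axis using Ī + A·d² with d = y − 99.228:
  bottom flange: d = -87.228 mm → contributes +36 752 579 mm⁴
  web: d = -0.22836 mm → contributes +2 250 063 mm⁴
  top flange: d = 86.772 mm → contributes +36 371 121 mm⁴
  hole: d = -87.228 mm → contributes −215 197 mm⁴
Total I = 75 158 566 mm⁴.

I_x ≈ 7.52 × 10⁷ mm⁴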